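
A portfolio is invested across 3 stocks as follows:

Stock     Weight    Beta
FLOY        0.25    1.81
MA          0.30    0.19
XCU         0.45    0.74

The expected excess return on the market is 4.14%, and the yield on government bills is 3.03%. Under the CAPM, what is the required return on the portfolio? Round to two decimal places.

β_P = Σ w_i β_i = 0.25×1.81 + 0.30×0.19 + 0.45×0.74 = 0.8425
E(R_P) = R_f + β_P × MRP = 3.03% + 0.8425 × 4.14% = 6.52%

6.52%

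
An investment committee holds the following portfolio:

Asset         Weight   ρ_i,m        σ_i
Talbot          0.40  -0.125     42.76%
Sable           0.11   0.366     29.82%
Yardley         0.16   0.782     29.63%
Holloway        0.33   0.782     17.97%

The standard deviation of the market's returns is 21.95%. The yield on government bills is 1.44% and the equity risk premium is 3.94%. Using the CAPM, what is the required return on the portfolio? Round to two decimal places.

2.77%

β_Talbot = -0.125 × 42.76% / 21.95% = -0.2435
β_Sable = 0.366 × 29.82% / 21.95% = 0.4972
β_Yardley = 0.782 × 29.63% / 21.95% = 1.0556
β_Holloway = 0.782 × 17.97% / 21.95% = 0.6402
β_P = Σ w_i β_i = 0.40×-0.2435 + 0.11×0.4972 + 0.16×1.0556 + 0.33×0.6402 = 0.3375
E(R_P) = R_f + β_P × MRP = 1.44% + 0.3375 × 3.94% = 2.77%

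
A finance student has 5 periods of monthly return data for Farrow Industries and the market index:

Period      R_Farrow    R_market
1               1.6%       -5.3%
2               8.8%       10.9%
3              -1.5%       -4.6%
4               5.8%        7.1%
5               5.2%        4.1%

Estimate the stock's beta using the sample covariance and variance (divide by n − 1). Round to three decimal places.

0.527

Mean R_i = (1.6 + 8.8 − 1.5 + 5.8 + 5.2) / 5 = 3.9800%
Mean R_m = (-5.3 + 10.9 − 4.6 + 7.1 + 4.1) / 5 = 2.4400%
Σ(R_i − R̄_i)(R_m − R̄_m) = 108.2840  ⇒  Cov = 108.2840 / 4 = 27.0710
Σ(R_m − R̄_m)² = 205.5120  ⇒  Var(R_m) = 205.5120 / 4 = 51.3780
β = Cov / Var(R_m) = 27.0710 / 51.3780 = 0.5269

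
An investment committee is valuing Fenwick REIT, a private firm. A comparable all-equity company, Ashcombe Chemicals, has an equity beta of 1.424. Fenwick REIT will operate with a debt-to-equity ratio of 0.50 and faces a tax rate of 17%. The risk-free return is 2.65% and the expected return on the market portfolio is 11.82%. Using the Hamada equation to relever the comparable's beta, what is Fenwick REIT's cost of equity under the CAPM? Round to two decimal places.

β_L = β_U × [1 + (1 − t)(D/E)] = 1.424 × [1 + (1 − 0.17) × 0.50]
    = 1.424 × [1 + 0.83 × 0.50] = 1.424 × 1.4150 = 2.0150
MRP = 11.82% − 2.65% = 9.17%
E(R) = R_f + β_L × MRP = 2.65% + 2.0150 × 9.17% = 21.13%

21.13%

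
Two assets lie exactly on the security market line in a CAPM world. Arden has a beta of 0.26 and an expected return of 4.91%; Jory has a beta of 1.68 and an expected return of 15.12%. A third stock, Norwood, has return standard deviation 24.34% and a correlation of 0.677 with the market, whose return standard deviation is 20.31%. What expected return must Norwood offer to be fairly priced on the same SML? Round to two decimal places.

8.87%

MRP = (15.12% − 4.91%) / (1.68 − 0.26) = 7.1901%
R_f = 4.91% − 0.26 × 7.1901% = 3.0406%
β_Norwood = ρ·σ_i/σ_m = 0.677 × 24.34 / 20.31 = 0.8113
E(R_Norwood) = R_f + β × MRP = 3.0406% + 0.8113 × 7.1901% = 8.87%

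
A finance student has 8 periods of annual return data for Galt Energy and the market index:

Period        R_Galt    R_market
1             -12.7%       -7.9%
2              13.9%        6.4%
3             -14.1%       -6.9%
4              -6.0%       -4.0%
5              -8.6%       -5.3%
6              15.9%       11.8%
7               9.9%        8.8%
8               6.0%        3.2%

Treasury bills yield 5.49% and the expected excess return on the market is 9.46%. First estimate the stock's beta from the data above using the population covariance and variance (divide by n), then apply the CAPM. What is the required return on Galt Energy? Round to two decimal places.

Mean R_i = (-12.7 + 13.9 − 14.1 − 6.0 − 8.6 + 15.9 + 9.9 + 6.0) / 8 = 0.5375%
Mean R_m = (-7.9 + 6.4 − 6.9 − 4.0 − 5.3 + 11.8 + 8.8 + 3.2) / 8 = 0.7625%
Σ(R_i − R̄_i)(R_m − R̄_m) = 646.8213  ⇒  Cov = 646.8213 / 8 = 80.8527
Σ(R_m − R̄_m)² = 417.3388  ⇒  Var(R_m) = 417.3388 / 8 = 52.1674
β = Cov / Var(R_m) = 80.8527 / 52.1674 = 1.5499
E(R) = R_f + β × MRP = 5.49% + 1.5499 × 9.46% = 20.15%

20.15%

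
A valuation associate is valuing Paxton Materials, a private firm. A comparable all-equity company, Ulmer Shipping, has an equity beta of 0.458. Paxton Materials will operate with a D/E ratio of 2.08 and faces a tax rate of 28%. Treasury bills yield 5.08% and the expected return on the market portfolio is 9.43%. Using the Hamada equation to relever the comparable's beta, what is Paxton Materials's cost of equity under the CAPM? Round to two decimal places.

β_L = β_U × [1 + (1 − t)(D/E)] = 0.458 × [1 + (1 − 0.28) × 2.08]
    = 0.458 × [1 + 0.72 × 2.08] = 0.458 × 2.4976 = 1.1439
MRP = 9.43% − 5.08% = 4.35%
E(R) = R_f + β_L × MRP = 5.08% + 1.1439 × 4.35% = 10.06%

10.06%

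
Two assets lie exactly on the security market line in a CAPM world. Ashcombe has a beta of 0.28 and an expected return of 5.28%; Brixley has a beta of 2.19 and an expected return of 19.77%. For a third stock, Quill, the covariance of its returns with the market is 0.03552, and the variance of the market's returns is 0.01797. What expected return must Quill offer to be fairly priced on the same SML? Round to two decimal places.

MRP = (19.77% − 5.28%) / (2.19 − 0.28) = 7.5864%
R_f = 5.28% − 0.28 × 7.5864% = 3.1558%
β_Quill = Cov / Var(R_m) = 0.03552 / 0.01797 = 1.9766
E(R_Quill) = R_f + β × MRP = 3.1558% + 1.9766 × 7.5864% = 18.15%

18.15%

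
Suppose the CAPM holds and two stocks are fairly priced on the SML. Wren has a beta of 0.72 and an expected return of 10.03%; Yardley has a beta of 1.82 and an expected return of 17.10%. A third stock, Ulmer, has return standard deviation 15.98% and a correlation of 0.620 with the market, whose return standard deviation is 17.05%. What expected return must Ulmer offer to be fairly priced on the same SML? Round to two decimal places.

MRP = (17.10% − 10.03%) / (1.82 − 0.72) = 6.4273%
R_f = 10.03% − 0.72 × 6.4273% = 5.4023%
β_Ulmer = ρ·σ_i/σ_m = 0.620 × 15.98 / 17.05 = 0.5811
E(R_Ulmer) = R_f + β × MRP = 5.4023% + 0.5811 × 6.4273% = 9.14%

9.14%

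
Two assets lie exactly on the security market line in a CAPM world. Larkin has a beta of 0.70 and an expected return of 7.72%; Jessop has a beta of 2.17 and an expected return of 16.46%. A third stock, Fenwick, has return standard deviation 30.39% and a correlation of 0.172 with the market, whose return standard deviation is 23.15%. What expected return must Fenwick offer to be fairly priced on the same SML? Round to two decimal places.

MRP = (16.46% − 7.72%) / (2.17 − 0.70) = 5.9456%
R_f = 7.72% − 0.70 × 5.9456% = 3.5581%
β_Fenwick = ρ·σ_i/σ_m = 0.172 × 30.39 / 23.15 = 0.2258
E(R_Fenwick) = R_f + β × MRP = 3.5581% + 0.2258 × 5.9456% = 4.90%

4.90%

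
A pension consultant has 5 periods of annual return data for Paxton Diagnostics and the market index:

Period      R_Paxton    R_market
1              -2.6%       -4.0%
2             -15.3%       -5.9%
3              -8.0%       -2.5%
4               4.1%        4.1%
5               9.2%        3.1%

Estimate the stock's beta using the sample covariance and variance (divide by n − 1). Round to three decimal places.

1.958

Mean R_i = (-2.6 − 15.3 − 8.0 + 4.1 + 9.2) / 5 = -2.5200%
Mean R_m = (-4.0 − 5.9 − 2.5 + 4.1 + 3.1) / 5 = -1.0400%
Σ(R_i − R̄_i)(R_m − R̄_m) = 152.8960  ⇒  Cov = 152.8960 / 4 = 38.2240
Σ(R_m − R̄_m)² = 78.0720  ⇒  Var(R_m) = 78.0720 / 4 = 19.5180
β = Cov / Var(R_m) = 38.2240 / 19.5180 = 1.9584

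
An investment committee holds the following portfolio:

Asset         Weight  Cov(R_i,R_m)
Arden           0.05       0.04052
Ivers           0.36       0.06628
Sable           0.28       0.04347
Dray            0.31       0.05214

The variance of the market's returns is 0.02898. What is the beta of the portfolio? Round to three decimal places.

β_Arden = 0.04052 / 0.02898 = 1.3982
β_Ivers = 0.06628 / 0.02898 = 2.2871
β_Sable = 0.04347 / 0.02898 = 1.5000
β_Dray = 0.05214 / 0.02898 = 1.7992
β_P = Σ w_i β_i = 0.05×1.3982 + 0.36×2.2871 + 0.28×1.5000 + 0.31×1.7992 = 1.8710

1.871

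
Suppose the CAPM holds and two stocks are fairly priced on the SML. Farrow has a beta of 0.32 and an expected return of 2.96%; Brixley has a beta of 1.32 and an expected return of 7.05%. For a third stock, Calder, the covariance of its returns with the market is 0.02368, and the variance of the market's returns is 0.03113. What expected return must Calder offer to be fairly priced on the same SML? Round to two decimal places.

4.76%

MRP = (7.05% − 2.96%) / (1.32 − 0.32) = 4.0900%
R_f = 2.96% − 0.32 × 4.0900% = 1.6512%
β_Calder = Cov / Var(R_m) = 0.02368 / 0.03113 = 0.7607
E(R_Calder) = R_f + β × MRP = 1.6512% + 0.7607 × 4.0900% = 4.76%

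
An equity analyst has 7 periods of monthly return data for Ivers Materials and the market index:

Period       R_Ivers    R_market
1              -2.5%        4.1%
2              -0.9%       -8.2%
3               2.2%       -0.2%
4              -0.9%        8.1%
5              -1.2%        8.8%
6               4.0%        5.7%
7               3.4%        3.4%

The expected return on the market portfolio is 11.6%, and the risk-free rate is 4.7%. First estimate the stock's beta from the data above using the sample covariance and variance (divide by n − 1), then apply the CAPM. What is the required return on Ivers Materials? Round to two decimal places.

Mean R_i = (-2.5 − 0.9 + 2.2 − 0.9 − 1.2 + 4.0 + 3.4) / 7 = 0.5857%
Mean R_m = (4.1 − 8.2 − 0.2 + 8.1 + 8.8 + 5.7 + 3.4) / 7 = 3.1000%
Σ(R_i − R̄_i)(R_m − R̄_m) = 0.4900  ⇒  Cov = 0.4900 / 6 = 0.0817
Σ(R_m − R̄_m)² = 203.9200  ⇒  Var(R_m) = 203.9200 / 6 = 33.9867
β = Cov / Var(R_m) = 0.0817 / 33.9867 = 0.0024
MRP = 11.6% − 4.7% = 6.90%
E(R) = R_f + β × MRP = 4.7% + 0.0024 × 6.9% = 4.72%

4.72%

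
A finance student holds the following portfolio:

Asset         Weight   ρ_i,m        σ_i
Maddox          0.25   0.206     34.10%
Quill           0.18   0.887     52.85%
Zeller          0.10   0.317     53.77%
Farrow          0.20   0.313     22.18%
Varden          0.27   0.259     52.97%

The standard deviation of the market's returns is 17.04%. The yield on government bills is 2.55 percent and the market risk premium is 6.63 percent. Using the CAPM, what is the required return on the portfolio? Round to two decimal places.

9.16%

β_Maddox = 0.206 × 34.10% / 17.04% = 0.4122
β_Quill = 0.887 × 52.85% / 17.04% = 2.7511
β_Zeller = 0.317 × 53.77% / 17.04% = 1.0003
β_Farrow = 0.313 × 22.18% / 17.04% = 0.4074
β_Varden = 0.259 × 52.97% / 17.04% = 0.8051
β_P = Σ w_i β_i = 0.25×0.4122 + 0.18×2.7511 + 0.10×1.0003 + 0.20×0.4074 + 0.27×0.8051 = 0.9971
E(R_P) = R_f + β_P × MRP = 2.55% + 0.9971 × 6.63% = 9.16%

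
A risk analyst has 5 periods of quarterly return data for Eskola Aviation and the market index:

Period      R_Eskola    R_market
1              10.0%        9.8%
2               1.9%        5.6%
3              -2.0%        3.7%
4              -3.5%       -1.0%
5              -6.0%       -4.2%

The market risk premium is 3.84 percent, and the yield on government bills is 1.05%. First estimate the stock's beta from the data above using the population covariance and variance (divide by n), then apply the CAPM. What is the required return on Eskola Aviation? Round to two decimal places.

5.14%

Mean R_i = (10.0 + 1.9 − 2.0 − 3.5 − 6.0) / 5 = 0.0800%
Mean R_m = (9.8 + 5.6 + 3.7 − 1.0 − 4.2) / 5 = 2.7800%
Σ(R_i − R̄_i)(R_m − R̄_m) = 128.8280  ⇒  Cov = 128.8280 / 5 = 25.7656
Σ(R_m − R̄_m)² = 121.0880  ⇒  Var(R_m) = 121.0880 / 5 = 24.2176
β = Cov / Var(R_m) = 25.7656 / 24.2176 = 1.0639
E(R) = R_f + β × MRP = 1.05% + 1.0639 × 3.84% = 5.14%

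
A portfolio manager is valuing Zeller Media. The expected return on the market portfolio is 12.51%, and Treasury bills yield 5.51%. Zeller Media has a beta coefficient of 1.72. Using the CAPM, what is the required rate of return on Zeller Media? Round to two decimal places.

Market risk premium = E(R_m) − R_f = 12.51% − 5.51% = 7.00%
E(R) = R_f + β × MRP = 5.51% + 1.72 × 7.00% = 17.55%

17.55%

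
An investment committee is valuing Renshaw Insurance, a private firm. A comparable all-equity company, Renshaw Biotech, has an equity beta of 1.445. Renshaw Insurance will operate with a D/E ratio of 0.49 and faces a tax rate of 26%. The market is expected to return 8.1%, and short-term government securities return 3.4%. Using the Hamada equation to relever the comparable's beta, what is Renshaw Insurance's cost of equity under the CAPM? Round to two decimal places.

β_L = β_U × [1 + (1 − t)(D/E)] = 1.445 × [1 + (1 − 0.26) × 0.49]
    = 1.445 × [1 + 0.74 × 0.49] = 1.445 × 1.3626 = 1.9690
MRP = 8.1% − 3.4% = 4.70%
E(R) = R_f + β_L × MRP = 3.4% + 1.9690 × 4.7% = 12.65%

12.65%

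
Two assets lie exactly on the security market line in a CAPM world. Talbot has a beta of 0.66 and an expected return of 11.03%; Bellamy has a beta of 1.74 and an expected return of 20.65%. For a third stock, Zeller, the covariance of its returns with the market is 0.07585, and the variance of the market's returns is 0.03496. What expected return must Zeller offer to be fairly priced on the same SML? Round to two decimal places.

24.48%

MRP = (20.65% − 11.03%) / (1.74 − 0.66) = 8.9074%
R_f = 11.03% − 0.66 × 8.9074% = 5.1511%
β_Zeller = Cov / Var(R_m) = 0.07585 / 0.03496 = 2.1696
E(R_Zeller) = R_f + β × MRP = 5.1511% + 2.1696 × 8.9074% = 24.48%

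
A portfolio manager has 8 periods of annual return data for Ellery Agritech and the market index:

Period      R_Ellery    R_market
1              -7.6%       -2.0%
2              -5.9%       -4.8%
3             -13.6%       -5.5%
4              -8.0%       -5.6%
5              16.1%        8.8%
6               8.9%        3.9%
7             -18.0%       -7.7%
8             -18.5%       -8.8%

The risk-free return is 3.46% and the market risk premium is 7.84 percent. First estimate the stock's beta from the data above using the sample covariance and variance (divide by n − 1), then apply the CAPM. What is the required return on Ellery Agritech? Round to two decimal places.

19.02%

Mean R_i = (-7.6 − 5.9 − 13.6 − 8.0 + 16.1 + 8.9 − 18.0 − 18.5) / 8 = -5.8250%
Mean R_m = (-2.0 − 4.8 − 5.5 − 5.6 + 8.8 + 3.9 − 7.7 − 8.8) / 8 = -2.7125%
Σ(R_i − R̄_i)(R_m − R̄_m) = 514.5075  ⇒  Cov = 514.5075 / 7 = 73.5011
Σ(R_m − R̄_m)² = 259.1688  ⇒  Var(R_m) = 259.1688 / 7 = 37.0241
β = Cov / Var(R_m) = 73.5011 / 37.0241 = 1.9852
E(R) = R_f + β × MRP = 3.46% + 1.9852 × 7.84% = 19.02%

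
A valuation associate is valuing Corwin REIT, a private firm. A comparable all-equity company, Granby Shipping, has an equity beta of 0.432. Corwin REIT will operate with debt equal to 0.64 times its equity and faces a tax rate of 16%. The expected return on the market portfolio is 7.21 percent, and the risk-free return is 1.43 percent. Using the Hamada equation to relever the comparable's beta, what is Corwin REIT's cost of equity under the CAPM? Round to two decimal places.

5.27%

β_L = β_U × [1 + (1 − t)(D/E)] = 0.432 × [1 + (1 − 0.16) × 0.64]
    = 0.432 × [1 + 0.84 × 0.64] = 0.432 × 1.5376 = 0.6642
MRP = 7.21% − 1.43% = 5.78%
E(R) = R_f + β_L × MRP = 1.43% + 0.6642 × 5.78% = 5.27%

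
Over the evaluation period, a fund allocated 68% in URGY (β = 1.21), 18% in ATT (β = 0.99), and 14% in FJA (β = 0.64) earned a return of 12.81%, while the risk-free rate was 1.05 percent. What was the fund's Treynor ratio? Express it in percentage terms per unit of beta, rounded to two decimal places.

β_P = 0.68×1.21 + 0.18×0.99 + 0.14×0.64 = 1.0906
Treynor = (R_P − R_f) / β_P = (12.81% − 1.05%) / 1.0906 = 11.76% / 1.0906 = 10.78%

10.78%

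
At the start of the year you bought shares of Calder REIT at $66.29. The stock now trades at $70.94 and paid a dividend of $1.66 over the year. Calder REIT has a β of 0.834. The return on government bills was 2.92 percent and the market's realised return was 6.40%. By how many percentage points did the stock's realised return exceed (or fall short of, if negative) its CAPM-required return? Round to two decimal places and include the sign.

+3.70%

Realised HPR = (P1 + D1 − P0) / P0 = (70.94 + 1.66 − 66.29) / 66.29 = 6.31 / 66.29 = 9.5188%
MRP = 6.40% − 2.92% = 3.48%
CAPM required = R_f + β·MRP = 2.92% + 0.834 × 3.48% = 5.82232%
α = realised − required = 9.5188% − 5.82232% = +3.70%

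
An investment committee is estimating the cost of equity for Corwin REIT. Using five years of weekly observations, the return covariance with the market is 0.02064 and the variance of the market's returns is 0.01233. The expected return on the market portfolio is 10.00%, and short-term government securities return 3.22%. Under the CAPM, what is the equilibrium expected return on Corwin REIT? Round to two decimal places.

14.57%

β = Cov(R_i, R_m) / Var(R_m) = 0.02064 / 0.01233 = 1.6740
MRP = 10.00% − 3.22% = 6.78%
E(R) = R_f + β × MRP = 3.22% + 1.6740 × 6.78% = 14.57%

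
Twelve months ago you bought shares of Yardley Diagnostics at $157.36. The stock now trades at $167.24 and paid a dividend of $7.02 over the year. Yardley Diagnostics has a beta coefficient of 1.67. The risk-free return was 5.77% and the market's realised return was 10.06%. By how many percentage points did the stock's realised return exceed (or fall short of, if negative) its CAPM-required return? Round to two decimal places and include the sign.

Realised HPR = (P1 + D1 − P0) / P0 = (167.24 + 7.02 − 157.36) / 157.36 = 16.90 / 157.36 = 10.7397%
MRP = 10.06% − 5.77% = 4.29%
CAPM required = R_f + β·MRP = 5.77% + 1.67 × 4.29% = 12.9343%
α = realised − required = 10.7397% − 12.9343% = -2.19%

-2.19%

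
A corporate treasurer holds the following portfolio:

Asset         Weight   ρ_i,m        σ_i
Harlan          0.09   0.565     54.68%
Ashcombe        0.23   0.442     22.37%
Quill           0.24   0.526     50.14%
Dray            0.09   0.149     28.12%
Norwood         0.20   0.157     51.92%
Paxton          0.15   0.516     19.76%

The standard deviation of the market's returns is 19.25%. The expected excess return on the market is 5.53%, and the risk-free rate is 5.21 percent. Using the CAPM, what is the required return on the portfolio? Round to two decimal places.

9.50%

β_Harlan = 0.565 × 54.68% / 19.25% = 1.6049
β_Ashcombe = 0.442 × 22.37% / 19.25% = 0.5136
β_Quill = 0.526 × 50.14% / 19.25% = 1.3701
β_Dray = 0.149 × 28.12% / 19.25% = 0.2177
β_Norwood = 0.157 × 51.92% / 19.25% = 0.4235
β_Paxton = 0.516 × 19.76% / 19.25% = 0.5297
β_P = Σ w_i β_i = 0.09×1.6049 + 0.23×0.5136 + 0.24×1.3701 + 0.09×0.2177 + 0.20×0.4235 + 0.15×0.5297 = 0.7751
E(R_P) = R_f + β_P × MRP = 5.21% + 0.7751 × 5.53% = 9.50%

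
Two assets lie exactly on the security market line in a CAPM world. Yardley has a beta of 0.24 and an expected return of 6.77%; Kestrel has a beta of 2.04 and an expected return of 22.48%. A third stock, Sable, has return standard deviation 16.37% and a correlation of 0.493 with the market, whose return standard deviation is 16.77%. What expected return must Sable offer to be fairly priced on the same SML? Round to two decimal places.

8.88%

MRP = (22.48% − 6.77%) / (2.04 − 0.24) = 8.7278%
R_f = 6.77% − 0.24 × 8.7278% = 4.6753%
β_Sable = ρ·σ_i/σ_m = 0.493 × 16.37 / 16.77 = 0.4812
E(R_Sable) = R_f + β × MRP = 4.6753% + 0.4812 × 8.7278% = 8.88%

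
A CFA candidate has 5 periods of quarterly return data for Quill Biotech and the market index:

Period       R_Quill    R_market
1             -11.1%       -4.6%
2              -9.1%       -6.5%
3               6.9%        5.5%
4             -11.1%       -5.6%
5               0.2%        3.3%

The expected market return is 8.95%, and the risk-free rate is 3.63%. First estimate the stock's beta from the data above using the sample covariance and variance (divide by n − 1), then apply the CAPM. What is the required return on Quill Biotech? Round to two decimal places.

11.08%

Mean R_i = (-11.1 − 9.1 + 6.9 − 11.1 + 0.2) / 5 = -4.8400%
Mean R_m = (-4.6 − 6.5 + 5.5 − 5.6 + 3.3) / 5 = -1.5800%
Σ(R_i − R̄_i)(R_m − R̄_m) = 172.7440  ⇒  Cov = 172.7440 / 4 = 43.1860
Σ(R_m − R̄_m)² = 123.4280  ⇒  Var(R_m) = 123.4280 / 4 = 30.8570
β = Cov / Var(R_m) = 43.1860 / 30.8570 = 1.3996
MRP = 8.95% − 3.63% = 5.32%
E(R) = R_f + β × MRP = 3.63% + 1.3996 × 5.32% = 11.08%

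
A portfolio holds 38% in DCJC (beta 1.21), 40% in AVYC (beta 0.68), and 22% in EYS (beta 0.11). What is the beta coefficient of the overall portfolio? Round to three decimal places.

0.756

β_P = Σ w_i β_i = 0.38×1.21 + 0.40×0.68 + 0.22×0.11 = 0.7560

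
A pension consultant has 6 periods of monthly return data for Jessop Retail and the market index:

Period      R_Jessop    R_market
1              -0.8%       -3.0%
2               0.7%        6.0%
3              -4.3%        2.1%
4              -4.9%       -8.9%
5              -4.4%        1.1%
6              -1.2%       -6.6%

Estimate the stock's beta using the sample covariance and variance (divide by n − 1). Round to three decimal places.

Mean R_i = (-0.8 + 0.7 − 4.3 − 4.9 − 4.4 − 1.2) / 6 = -2.4833%
Mean R_m = (-3.0 + 6.0 + 2.1 − 8.9 + 1.1 − 6.6) / 6 = -1.5500%
Σ(R_i − R̄_i)(R_m − R̄_m) = 21.1650  ⇒  Cov = 21.1650 / 5 = 4.2330
Σ(R_m − R̄_m)² = 158.9750  ⇒  Var(R_m) = 158.9750 / 5 = 31.7950
β = Cov / Var(R_m) = 4.2330 / 31.7950 = 0.1331

0.133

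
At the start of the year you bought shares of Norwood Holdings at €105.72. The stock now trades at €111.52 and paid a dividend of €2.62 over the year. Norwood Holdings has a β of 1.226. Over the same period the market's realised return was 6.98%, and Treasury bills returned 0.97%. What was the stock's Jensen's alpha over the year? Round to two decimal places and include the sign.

Realised HPR = (P1 + D1 − P0) / P0 = (111.52 + 2.62 − 105.72) / 105.72 = 8.42 / 105.72 = 7.9644%
MRP = 6.98% − 0.97% = 6.01%
CAPM required = R_f + β·MRP = 0.97% + 1.226 × 6.01% = 8.33826%
α = realised − required = 7.9644% − 8.33826% = -0.37%

-0.37%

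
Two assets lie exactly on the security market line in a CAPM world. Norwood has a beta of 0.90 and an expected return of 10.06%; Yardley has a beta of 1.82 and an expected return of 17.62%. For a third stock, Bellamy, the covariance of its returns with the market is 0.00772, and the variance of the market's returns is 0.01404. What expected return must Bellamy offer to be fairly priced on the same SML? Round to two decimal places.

7.18%

MRP = (17.62% − 10.06%) / (1.82 − 0.90) = 8.2174%
R_f = 10.06% − 0.90 × 8.2174% = 2.6643%
β_Bellamy = Cov / Var(R_m) = 0.00772 / 0.01404 = 0.5499
E(R_Bellamy) = R_f + β × MRP = 2.6643% + 0.5499 × 8.2174% = 7.18%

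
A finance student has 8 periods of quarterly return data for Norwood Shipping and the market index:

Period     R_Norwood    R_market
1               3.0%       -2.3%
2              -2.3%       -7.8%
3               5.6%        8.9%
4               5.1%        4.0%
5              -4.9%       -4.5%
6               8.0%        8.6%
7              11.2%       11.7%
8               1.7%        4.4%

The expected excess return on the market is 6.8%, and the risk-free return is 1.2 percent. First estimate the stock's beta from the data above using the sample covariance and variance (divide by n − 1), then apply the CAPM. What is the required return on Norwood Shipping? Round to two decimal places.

Mean R_i = (3.0 − 2.3 + 5.6 + 5.1 − 4.9 + 8.0 + 11.2 + 1.7) / 8 = 3.4250%
Mean R_m = (-2.3 − 7.8 + 8.9 + 4.0 − 4.5 + 8.6 + 11.7 + 4.4) / 8 = 2.8750%
Σ(R_i − R̄_i)(R_m − R̄_m) = 231.8750  ⇒  Cov = 231.8750 / 7 = 33.1250
Σ(R_m − R̄_m)² = 345.6750  ⇒  Var(R_m) = 345.6750 / 7 = 49.3821
β = Cov / Var(R_m) = 33.1250 / 49.3821 = 0.6708
E(R) = R_f + β × MRP = 1.2% + 0.6708 × 6.8% = 5.76%

5.76%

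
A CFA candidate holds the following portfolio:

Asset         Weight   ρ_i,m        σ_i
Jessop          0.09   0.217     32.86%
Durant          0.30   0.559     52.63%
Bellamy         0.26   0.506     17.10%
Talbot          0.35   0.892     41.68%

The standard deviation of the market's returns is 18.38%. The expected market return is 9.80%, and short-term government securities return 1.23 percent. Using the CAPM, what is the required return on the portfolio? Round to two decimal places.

12.76%

β_Jessop = 0.217 × 32.86% / 18.38% = 0.3880
β_Durant = 0.559 × 52.63% / 18.38% = 1.6007
β_Bellamy = 0.506 × 17.10% / 18.38% = 0.4708
β_Talbot = 0.892 × 41.68% / 18.38% = 2.0228
β_P = Σ w_i β_i = 0.09×0.3880 + 0.30×1.6007 + 0.26×0.4708 + 0.35×2.0228 = 1.3455
MRP = 9.80% − 1.23% = 8.57%
E(R_P) = R_f + β_P × MRP = 1.23% + 1.3455 × 8.57% = 12.76%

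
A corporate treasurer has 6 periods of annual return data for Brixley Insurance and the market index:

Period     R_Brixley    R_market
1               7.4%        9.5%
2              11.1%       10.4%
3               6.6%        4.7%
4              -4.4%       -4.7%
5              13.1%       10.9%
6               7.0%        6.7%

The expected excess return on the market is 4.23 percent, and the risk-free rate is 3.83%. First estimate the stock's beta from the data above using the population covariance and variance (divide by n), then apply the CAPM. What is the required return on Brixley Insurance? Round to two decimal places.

Mean R_i = (7.4 + 11.1 + 6.6 − 4.4 + 13.1 + 7.0) / 6 = 6.8000%
Mean R_m = (9.5 + 10.4 + 4.7 − 4.7 + 10.9 + 6.7) / 6 = 6.2500%
Σ(R_i − R̄_i)(R_m − R̄_m) = 172.1300  ⇒  Cov = 172.1300 / 6 = 28.6883
Σ(R_m − R̄_m)² = 171.9150  ⇒  Var(R_m) = 171.9150 / 6 = 28.6525
β = Cov / Var(R_m) = 28.6883 / 28.6525 = 1.0012
E(R) = R_f + β × MRP = 3.83% + 1.0012 × 4.23% = 8.07%

8.07%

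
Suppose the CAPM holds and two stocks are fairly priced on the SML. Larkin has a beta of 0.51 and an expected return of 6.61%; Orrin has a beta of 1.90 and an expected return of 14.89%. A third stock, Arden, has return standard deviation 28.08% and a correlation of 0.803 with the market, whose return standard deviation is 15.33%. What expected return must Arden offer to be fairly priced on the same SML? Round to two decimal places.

MRP = (14.89% − 6.61%) / (1.90 − 0.51) = 5.9568%
R_f = 6.61% − 0.51 × 5.9568% = 3.5720%
β_Arden = ρ·σ_i/σ_m = 0.803 × 28.08 / 15.33 = 1.4709
E(R_Arden) = R_f + β × MRP = 3.5720% + 1.4709 × 5.9568% = 12.33%

12.33%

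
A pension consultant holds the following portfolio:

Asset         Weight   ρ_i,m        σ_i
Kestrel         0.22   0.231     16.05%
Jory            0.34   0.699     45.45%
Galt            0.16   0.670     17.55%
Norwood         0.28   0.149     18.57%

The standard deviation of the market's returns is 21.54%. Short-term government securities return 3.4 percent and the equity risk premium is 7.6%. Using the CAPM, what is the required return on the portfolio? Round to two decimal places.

β_Kestrel = 0.231 × 16.05% / 21.54% = 0.1721
β_Jory = 0.699 × 45.45% / 21.54% = 1.4749
β_Galt = 0.670 × 17.55% / 21.54% = 0.5459
β_Norwood = 0.149 × 18.57% / 21.54% = 0.1285
β_P = Σ w_i β_i = 0.22×0.1721 + 0.34×1.4749 + 0.16×0.5459 + 0.28×0.1285 = 0.6627
E(R_P) = R_f + β_P × MRP = 3.4% + 0.6627 × 7.6% = 8.44%

8.44%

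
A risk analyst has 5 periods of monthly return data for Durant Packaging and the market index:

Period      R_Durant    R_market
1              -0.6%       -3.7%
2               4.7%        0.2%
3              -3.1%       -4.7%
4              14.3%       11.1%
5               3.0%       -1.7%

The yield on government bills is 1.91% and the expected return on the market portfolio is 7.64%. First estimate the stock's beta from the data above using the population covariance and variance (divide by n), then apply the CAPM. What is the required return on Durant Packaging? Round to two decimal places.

Mean R_i = (-0.6 + 4.7 − 3.1 + 14.3 + 3.0) / 5 = 3.6600%
Mean R_m = (-3.7 + 0.2 − 4.7 + 11.1 − 1.7) / 5 = 0.2400%
Σ(R_i − R̄_i)(R_m − R̄_m) = 166.9680  ⇒  Cov = 166.9680 / 5 = 33.3936
Σ(R_m − R̄_m)² = 161.6320  ⇒  Var(R_m) = 161.6320 / 5 = 32.3264
β = Cov / Var(R_m) = 33.3936 / 32.3264 = 1.0330
MRP = 7.64% − 1.91% = 5.73%
E(R) = R_f + β × MRP = 1.91% + 1.0330 × 5.73% = 7.83%

7.83%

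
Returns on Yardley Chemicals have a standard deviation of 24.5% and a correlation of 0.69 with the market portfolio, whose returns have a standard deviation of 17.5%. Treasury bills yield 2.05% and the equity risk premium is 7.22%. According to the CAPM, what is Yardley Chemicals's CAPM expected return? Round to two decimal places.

9.02%

β = ρ × σ_i / σ_m = 0.69 × 24.5% / 17.5% = 0.9660
E(R) = 2.05% + 0.9660 × 7.22% = 9.02%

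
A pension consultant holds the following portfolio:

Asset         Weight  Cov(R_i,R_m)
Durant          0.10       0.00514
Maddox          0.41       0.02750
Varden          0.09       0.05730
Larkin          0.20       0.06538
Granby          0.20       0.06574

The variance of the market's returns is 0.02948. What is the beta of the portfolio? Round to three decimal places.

β_Durant = 0.00514 / 0.02948 = 0.1744
β_Maddox = 0.02750 / 0.02948 = 0.9328
β_Varden = 0.05730 / 0.02948 = 1.9437
β_Larkin = 0.06538 / 0.02948 = 2.2178
β_Granby = 0.06574 / 0.02948 = 2.2300
β_P = Σ w_i β_i = 0.10×0.1744 + 0.41×0.9328 + 0.09×1.9437 + 0.20×2.2178 + 0.20×2.2300 = 1.4644

1.464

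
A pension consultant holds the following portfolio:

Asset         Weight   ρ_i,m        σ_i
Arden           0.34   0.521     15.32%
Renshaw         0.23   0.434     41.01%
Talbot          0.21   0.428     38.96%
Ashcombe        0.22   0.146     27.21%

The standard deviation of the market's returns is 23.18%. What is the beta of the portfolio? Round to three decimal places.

β_Arden = 0.521 × 15.32% / 23.18% = 0.3443
β_Renshaw = 0.434 × 41.01% / 23.18% = 0.7678
β_Talbot = 0.428 × 38.96% / 23.18% = 0.7194
β_Ashcombe = 0.146 × 27.21% / 23.18% = 0.1714
β_P = Σ w_i β_i = 0.34×0.3443 + 0.23×0.7678 + 0.21×0.7194 + 0.22×0.1714 = 0.4824

0.482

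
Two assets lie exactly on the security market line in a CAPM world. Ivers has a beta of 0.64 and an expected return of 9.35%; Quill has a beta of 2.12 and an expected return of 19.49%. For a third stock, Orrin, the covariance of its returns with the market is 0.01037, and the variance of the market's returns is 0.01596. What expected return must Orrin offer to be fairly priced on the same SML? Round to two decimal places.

9.42%

MRP = (19.49% − 9.35%) / (2.12 − 0.64) = 6.8514%
R_f = 9.35% − 0.64 × 6.8514% = 4.9651%
β_Orrin = Cov / Var(R_m) = 0.01037 / 0.01596 = 0.6497
E(R_Orrin) = R_f + β × MRP = 4.9651% + 0.6497 × 6.8514% = 9.42%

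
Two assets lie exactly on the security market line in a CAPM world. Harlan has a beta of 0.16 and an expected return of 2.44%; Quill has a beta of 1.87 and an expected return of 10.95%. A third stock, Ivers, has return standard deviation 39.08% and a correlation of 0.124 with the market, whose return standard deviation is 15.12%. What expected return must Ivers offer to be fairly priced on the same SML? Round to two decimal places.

3.24%

MRP = (10.95% − 2.44%) / (1.87 − 0.16) = 4.9766%
R_f = 2.44% − 0.16 × 4.9766% = 1.6437%
β_Ivers = ρ·σ_i/σ_m = 0.124 × 39.08 / 15.12 = 0.3205
E(R_Ivers) = R_f + β × MRP = 1.6437% + 0.3205 × 4.9766% = 3.24%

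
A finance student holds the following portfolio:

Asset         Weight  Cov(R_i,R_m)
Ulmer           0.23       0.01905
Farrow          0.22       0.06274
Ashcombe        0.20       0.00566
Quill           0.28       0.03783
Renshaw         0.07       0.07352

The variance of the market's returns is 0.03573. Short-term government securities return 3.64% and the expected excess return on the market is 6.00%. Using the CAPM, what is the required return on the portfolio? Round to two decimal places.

9.53%

β_Ulmer = 0.01905 / 0.03573 = 0.5332
β_Farrow = 0.06274 / 0.03573 = 1.7559
β_Ashcombe = 0.00566 / 0.03573 = 0.1584
β_Quill = 0.03783 / 0.03573 = 1.0588
β_Renshaw = 0.07352 / 0.03573 = 2.0577
β_P = Σ w_i β_i = 0.23×0.5332 + 0.22×1.7559 + 0.20×0.1584 + 0.28×1.0588 + 0.07×2.0577 = 0.9811
E(R_P) = R_f + β_P × MRP = 3.64% + 0.9811 × 6.00% = 9.53%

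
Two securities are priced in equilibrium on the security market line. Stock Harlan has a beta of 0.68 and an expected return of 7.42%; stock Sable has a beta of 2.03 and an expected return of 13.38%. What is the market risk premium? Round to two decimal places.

Both satisfy E(R) = R_f + β·MRP, so the slope of the SML is
MRP = (13.38% − 7.42%) / (2.03 − 0.68) = 5.96% / 1.35 = 4.4148%

4.41%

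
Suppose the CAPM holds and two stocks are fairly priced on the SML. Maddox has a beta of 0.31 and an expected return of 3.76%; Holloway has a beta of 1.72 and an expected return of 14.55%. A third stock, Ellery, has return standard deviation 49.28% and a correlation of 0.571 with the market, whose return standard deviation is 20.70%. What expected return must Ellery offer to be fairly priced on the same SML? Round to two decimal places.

11.79%

MRP = (14.55% − 3.76%) / (1.72 − 0.31) = 7.6525%
R_f = 3.76% − 0.31 × 7.6525% = 1.3877%
β_Ellery = ρ·σ_i/σ_m = 0.571 × 49.28 / 20.70 = 1.3594
E(R_Ellery) = R_f + β × MRP = 1.3877% + 1.3594 × 7.6525% = 11.79%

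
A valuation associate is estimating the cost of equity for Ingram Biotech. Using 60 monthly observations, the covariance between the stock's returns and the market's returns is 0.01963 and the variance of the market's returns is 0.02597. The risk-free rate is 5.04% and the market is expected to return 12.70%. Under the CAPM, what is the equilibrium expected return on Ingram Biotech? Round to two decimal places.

β = Cov(R_i, R_m) / Var(R_m) = 0.01963 / 0.02597 = 0.7559
MRP = 12.70% − 5.04% = 7.66%
E(R) = R_f + β × MRP = 5.04% + 0.7559 × 7.66% = 10.83%

10.83%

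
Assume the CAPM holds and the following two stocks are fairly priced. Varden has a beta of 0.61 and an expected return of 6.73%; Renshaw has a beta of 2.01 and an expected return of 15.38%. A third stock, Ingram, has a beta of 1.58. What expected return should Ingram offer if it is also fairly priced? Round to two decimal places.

12.72%

MRP (SML slope) = (15.38% − 6.73%) / (2.01 − 0.61) = 8.65% / 1.40 = 6.1786%
R_f (intercept) = 6.73% − 0.61 × 6.1786% = 2.9611%
E(R_Ingram) = R_f + β × MRP = 2.9611% + 1.58 × 6.1786% = 12.72%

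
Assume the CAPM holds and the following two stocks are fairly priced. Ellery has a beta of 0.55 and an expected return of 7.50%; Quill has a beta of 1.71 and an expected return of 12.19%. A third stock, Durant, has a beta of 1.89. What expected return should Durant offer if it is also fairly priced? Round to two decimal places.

MRP (SML slope) = (12.19% − 7.50%) / (1.71 − 0.55) = 4.69% / 1.16 = 4.0431%
R_f (intercept) = 7.50% − 0.55 × 4.0431% = 5.2763%
E(R_Durant) = R_f + β × MRP = 5.2763% + 1.89 × 4.0431% = 12.92%

12.92%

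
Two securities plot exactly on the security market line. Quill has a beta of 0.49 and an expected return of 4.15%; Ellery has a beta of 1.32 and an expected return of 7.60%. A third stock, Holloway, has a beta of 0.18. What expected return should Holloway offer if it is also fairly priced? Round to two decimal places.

MRP (SML slope) = (7.60% − 4.15%) / (1.32 − 0.49) = 3.45% / 0.83 = 4.1566%
R_f (intercept) = 4.15% − 0.49 × 4.1566% = 2.1133%
E(R_Holloway) = R_f + β × MRP = 2.1133% + 0.18 × 4.1566% = 2.86%

2.86%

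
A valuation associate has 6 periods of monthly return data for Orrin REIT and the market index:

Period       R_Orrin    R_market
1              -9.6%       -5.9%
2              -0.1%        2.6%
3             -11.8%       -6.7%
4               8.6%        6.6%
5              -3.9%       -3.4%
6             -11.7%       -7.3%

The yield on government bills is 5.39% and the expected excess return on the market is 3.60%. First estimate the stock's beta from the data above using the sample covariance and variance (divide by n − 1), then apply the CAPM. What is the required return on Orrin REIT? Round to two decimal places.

10.37%

Mean R_i = (-9.6 − 0.1 − 11.8 + 8.6 − 3.9 − 11.7) / 6 = -4.7500%
Mean R_m = (-5.9 + 2.6 − 6.7 + 6.6 − 3.4 − 7.3) / 6 = -2.3500%
Σ(R_i − R̄_i)(R_m − R̄_m) = 223.8950  ⇒  Cov = 223.8950 / 5 = 44.7790
Σ(R_m − R̄_m)² = 161.7350  ⇒  Var(R_m) = 161.7350 / 5 = 32.3470
β = Cov / Var(R_m) = 44.7790 / 32.3470 = 1.3843
E(R) = R_f + β × MRP = 5.39% + 1.3843 × 3.60% = 10.37%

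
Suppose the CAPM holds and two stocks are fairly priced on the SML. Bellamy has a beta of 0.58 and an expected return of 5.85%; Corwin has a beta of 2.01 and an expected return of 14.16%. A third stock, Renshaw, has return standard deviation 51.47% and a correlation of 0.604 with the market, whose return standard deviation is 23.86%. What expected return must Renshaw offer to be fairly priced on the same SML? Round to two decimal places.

MRP = (14.16% − 5.85%) / (2.01 − 0.58) = 5.8112%
R_f = 5.85% − 0.58 × 5.8112% = 2.4795%
β_Renshaw = ρ·σ_i/σ_m = 0.604 × 51.47 / 23.86 = 1.3029
E(R_Renshaw) = R_f + β × MRP = 2.4795% + 1.3029 × 5.8112% = 10.05%

10.05%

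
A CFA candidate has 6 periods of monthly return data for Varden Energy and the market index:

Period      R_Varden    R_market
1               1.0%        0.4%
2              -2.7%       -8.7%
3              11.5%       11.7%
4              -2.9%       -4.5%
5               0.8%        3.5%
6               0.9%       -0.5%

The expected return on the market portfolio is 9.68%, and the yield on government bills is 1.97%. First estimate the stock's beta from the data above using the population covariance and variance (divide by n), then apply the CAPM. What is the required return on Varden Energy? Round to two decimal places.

Mean R_i = (1.0 − 2.7 + 11.5 − 2.9 + 0.8 + 0.9) / 6 = 1.4333%
Mean R_m = (0.4 − 8.7 + 11.7 − 4.5 + 3.5 − 0.5) / 6 = 0.3167%
Σ(R_i − R̄_i)(R_m − R̄_m) = 171.1167  ⇒  Cov = 171.1167 / 6 = 28.5195
Σ(R_m − R̄_m)² = 244.8883  ⇒  Var(R_m) = 244.8883 / 6 = 40.8147
β = Cov / Var(R_m) = 28.5195 / 40.8147 = 0.6988
MRP = 9.68% − 1.97% = 7.71%
E(R) = R_f + β × MRP = 1.97% + 0.6988 × 7.71% = 7.36%

7.36%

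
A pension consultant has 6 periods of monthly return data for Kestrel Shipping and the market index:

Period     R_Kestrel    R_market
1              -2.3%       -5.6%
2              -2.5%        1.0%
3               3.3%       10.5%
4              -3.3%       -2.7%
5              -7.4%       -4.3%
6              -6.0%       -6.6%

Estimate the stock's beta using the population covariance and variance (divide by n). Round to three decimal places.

0.505

Mean R_i = (-2.3 − 2.5 + 3.3 − 3.3 − 7.4 − 6.0) / 6 = -3.0333%
Mean R_m = (-5.6 + 1.0 + 10.5 − 2.7 − 4.3 − 6.6) / 6 = -1.2833%
Σ(R_i − R̄_i)(R_m − R̄_m) = 102.0033  ⇒  Cov = 102.0033 / 6 = 17.0006
Σ(R_m − R̄_m)² = 202.0683  ⇒  Var(R_m) = 202.0683 / 6 = 33.6781
β = Cov / Var(R_m) = 17.0006 / 33.6781 = 0.5048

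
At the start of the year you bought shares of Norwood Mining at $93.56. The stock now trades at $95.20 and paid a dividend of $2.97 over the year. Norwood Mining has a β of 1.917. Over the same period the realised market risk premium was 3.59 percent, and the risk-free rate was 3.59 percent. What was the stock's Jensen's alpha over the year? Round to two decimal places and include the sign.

Realised HPR = (P1 + D1 − P0) / P0 = (95.20 + 2.97 − 93.56) / 93.56 = 4.61 / 93.56 = 4.9273%
CAPM required = R_f + β·MRP = 3.59% + 1.917 × 3.59% = 10.47203%
α = realised − required = 4.9273% − 10.47203% = -5.54%

-5.54%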